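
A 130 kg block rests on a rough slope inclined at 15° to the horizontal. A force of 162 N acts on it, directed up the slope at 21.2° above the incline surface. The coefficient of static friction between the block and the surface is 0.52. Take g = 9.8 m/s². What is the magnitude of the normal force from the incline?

Axes along / perpendicular to the incline. W sin 15° = 329.7 N down-slope; W cos 15° = 1231 N into the surface.
Perpendicular: N = W cos 15° − P sin 21.2° = 1231 − 58.58 = 1172 N.
Along incline: P cos 21.2° + f = W sin 15° (friction acts up-slope) → f = 329.7 − 151 = 178.7 N.
|f| = 178.7 N ≤ μN = 609.4 N, so the block is indeed static.

N ≈ 1170 N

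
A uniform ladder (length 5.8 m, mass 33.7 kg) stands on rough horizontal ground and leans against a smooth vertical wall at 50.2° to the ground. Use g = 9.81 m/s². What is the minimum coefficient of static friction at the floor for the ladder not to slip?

ΣF_y = 0: N_floor = 33.7×9.81 = 330.6 N.
Torques about the foot: N_wall · 5.8 sin 50.2° = 33.7×9.81×2.9 cos 50.2° → N_wall = 137.72 N.
ΣF_x = 0: f_floor = N_wall = 137.72 N.
μ_min = f_floor / N_floor = 137.72 / 330.6 = 0.4166.

μ_min ≈ 0.417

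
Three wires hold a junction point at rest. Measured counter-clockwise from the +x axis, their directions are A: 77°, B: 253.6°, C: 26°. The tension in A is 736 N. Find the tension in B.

T_B ≈ 775 N

Resolve: ΣF_x = 736 cos 77° + T_B cos 253.6° + T_C cos 26° = 0.
        ΣF_y = 736 sin 77° + T_B sin 253.6° + T_C sin 26° = 0.
The known terms sum to (165.6, 717.1) N, so -0.2823 T_B + 0.8988 T_C = -165.6 and -0.9593 T_B + 0.4384 T_C = -717.1.
Solving simultaneously: T_B = 774.6 N, T_C = 59.11 N.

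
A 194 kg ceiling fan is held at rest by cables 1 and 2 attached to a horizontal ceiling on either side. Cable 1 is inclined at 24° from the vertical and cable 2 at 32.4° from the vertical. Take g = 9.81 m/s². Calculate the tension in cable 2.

T_2 ≈ 929 N

Angles from the horizontal: cable 1 is 90° − 24° = 66°, cable 2 is 90° − 32.4° = 57.6°.
Weight W = 194 × 9.81 = 1903 N acts straight down.
Horizontal: T_1 cos 66° = T_2 cos 57.6°  →  T_1 = 1.317 T_2.
Vertical: T_1 sin 66° + T_2 sin 57.6° = 1903.
Substituting the horizontal relation into the vertical equation gives 2.048 T_2 = 1903, so T_2 = 929.4 N.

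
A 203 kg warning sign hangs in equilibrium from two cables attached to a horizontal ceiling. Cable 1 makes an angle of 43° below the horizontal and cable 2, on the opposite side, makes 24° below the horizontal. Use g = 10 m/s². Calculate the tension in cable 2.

T_2 ≈ 1610 N

Weight W = 203 × 10 = 2030 N acts straight down.
Horizontal: T_1 cos 43° = T_2 cos 24°  →  T_1 = 1.249 T_2.
Vertical: T_1 sin 43° + T_2 sin 24° = 2030.
Substituting the horizontal relation into the vertical equation gives 1.259 T_2 = 2030, so T_2 = 1613 N.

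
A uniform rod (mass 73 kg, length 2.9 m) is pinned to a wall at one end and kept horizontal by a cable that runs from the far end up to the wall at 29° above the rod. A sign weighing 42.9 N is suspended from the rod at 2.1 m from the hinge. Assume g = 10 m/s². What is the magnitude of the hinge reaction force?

Take torques about the hinge: T sin 29° · 2.9 = 73×10×1.45 + 42.9×2.1 = 1148.6 N·m.
So T = 1148.6 / (0.4848 × 2.9) = 816.95 N.
ΣF_x = 0: H_x = T cos 29° = 714.52 N.
ΣF_y = 0: H_y = (73×10 + 42.9) − T sin 29° = 772.9 − 396.07 = 376.83 N.
|H| = √(H_x² + H_y²) = √((714.52)² + (376.83)²) = 807.8 N.

|H| ≈ 808 N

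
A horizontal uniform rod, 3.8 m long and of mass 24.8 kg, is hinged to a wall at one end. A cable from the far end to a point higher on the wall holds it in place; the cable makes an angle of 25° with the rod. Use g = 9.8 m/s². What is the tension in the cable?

T ≈ 288 N

Take torques about the hinge: T sin 25° · 3.8 = 24.8×9.8×1.9 = 461.78 N·m.
So T = 461.78 / (0.4226 × 3.8) = 287.54 N.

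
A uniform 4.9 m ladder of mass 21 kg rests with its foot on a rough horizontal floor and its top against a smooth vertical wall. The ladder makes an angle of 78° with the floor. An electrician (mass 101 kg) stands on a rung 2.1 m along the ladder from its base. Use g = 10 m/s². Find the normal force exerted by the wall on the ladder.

Torques about the foot: N_wall · 4.9 sin 78° = 21×10×2.45 cos 78° + 101×10×2.1 cos 78° → N_wall = 114.33 N.

N_wall ≈ 114 N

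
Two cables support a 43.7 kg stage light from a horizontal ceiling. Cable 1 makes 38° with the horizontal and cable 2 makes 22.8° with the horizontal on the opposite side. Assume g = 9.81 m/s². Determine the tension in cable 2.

T_2 ≈ 387 N

Weight W = 43.7 × 9.81 = 428.7 N acts straight down.
Horizontal: T_1 cos 38° = T_2 cos 22.8°  →  T_1 = 1.17 T_2.
Vertical: T_1 sin 38° + T_2 sin 22.8° = 428.7.
Substituting the horizontal relation into the vertical equation gives 1.108 T_2 = 428.7, so T_2 = 387 N.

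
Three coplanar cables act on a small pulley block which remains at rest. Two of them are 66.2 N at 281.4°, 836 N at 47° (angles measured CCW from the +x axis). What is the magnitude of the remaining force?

F ≈ 799 N

Sum the known components: ΣF_x = 583.2 N, ΣF_y = 546.5 N.
For equilibrium the remaining force must supply (−ΣF_x, −ΣF_y) = (-583.2, -546.5) N.
Magnitude = √((-583.2)² + (-546.5)²) = 799.3 N; direction = atan2(-546.5, -583.2) = 223.1°.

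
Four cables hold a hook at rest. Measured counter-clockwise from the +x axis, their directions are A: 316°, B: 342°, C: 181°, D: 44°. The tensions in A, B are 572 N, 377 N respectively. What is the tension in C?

T_C ≈ 1330 N

Resolve: ΣF_x = 572 cos 316° + 377 cos 342° + T_C cos 181° + T_D cos 44° = 0.
        ΣF_y = 572 sin 316° + 377 sin 342° + T_C sin 181° + T_D sin 44° = 0.
The known terms sum to (770, -513.8) N, so -0.9998 T_C + 0.7193 T_D = -770 and -0.0175 T_C + 0.6947 T_D = 513.8.
Solving simultaneously: T_C = 1326 N, T_D = 773 N.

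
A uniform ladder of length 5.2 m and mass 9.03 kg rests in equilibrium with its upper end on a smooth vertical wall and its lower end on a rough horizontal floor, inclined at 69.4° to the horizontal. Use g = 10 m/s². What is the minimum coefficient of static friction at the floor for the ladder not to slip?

μ_min ≈ 0.188

ΣF_y = 0: N_floor = 9.03×10 = 90.3 N.
Torques about the foot: N_wall · 5.2 sin 69.4° = 9.03×10×2.6 cos 69.4° → N_wall = 16.971 N.
ΣF_x = 0: f_floor = N_wall = 16.971 N.
μ_min = f_floor / N_floor = 16.971 / 90.3 = 0.1879.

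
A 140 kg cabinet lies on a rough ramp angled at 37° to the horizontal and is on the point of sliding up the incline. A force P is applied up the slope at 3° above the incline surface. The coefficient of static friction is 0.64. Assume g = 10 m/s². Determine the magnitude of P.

P ≈ 1510 N

On the verge of sliding up the incline, friction equals μN and acts down the slope.
Perpendicular: N + P sin 3° = W cos 37° = 1118 N.
Along incline: P cos 3° = W sin 37° + μN  with W sin 37° = 842.5 N.
Solving the pair for P and N: P = 1510 N, N = 1039 N (and f = μN = 665 N).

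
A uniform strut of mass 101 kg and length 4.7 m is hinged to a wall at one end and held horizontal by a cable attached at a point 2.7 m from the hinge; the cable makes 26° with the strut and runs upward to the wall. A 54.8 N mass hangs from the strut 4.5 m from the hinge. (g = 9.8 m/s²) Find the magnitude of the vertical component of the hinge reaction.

Take torques about the hinge: T sin 26° · 2.7 = 101×9.8×2.35 + 54.8×4.5 = 2572.6 N·m.
So T = 2572.6 / (0.4384 × 2.7) = 2173.6 N.
ΣF_y = 0: H_y = (101×9.8 + 54.8) − T sin 26° = 1044.6 − 952.83 = 91.774 N.

|H_y| ≈ 91.8 N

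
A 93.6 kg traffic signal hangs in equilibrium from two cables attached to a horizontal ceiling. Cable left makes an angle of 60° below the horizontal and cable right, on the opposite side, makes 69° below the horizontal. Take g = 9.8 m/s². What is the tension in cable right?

T_right ≈ 590 N

Weight W = 93.6 × 9.8 = 917.3 N acts straight down.
Horizontal: T_left cos 60° = T_right cos 69°  →  T_left = 0.7167 T_right.
Vertical: T_left sin 60° + T_right sin 69° = 917.3.
Substituting the horizontal relation into the vertical equation gives 1.554 T_right = 917.3, so T_right = 590.2 N.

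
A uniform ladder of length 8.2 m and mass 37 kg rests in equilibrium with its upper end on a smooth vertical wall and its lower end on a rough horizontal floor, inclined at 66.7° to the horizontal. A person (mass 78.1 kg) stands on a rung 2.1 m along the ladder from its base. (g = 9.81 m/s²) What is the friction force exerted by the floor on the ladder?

Torques about the foot: N_wall · 8.2 sin 66.7° = 37×9.81×4.1 cos 66.7° + 78.1×9.81×2.1 cos 66.7° → N_wall = 162.66 N.
ΣF_x = 0: f_floor = N_wall = 162.66 N.

f ≈ 163 N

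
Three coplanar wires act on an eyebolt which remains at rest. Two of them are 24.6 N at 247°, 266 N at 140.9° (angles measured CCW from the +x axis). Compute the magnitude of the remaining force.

Sum the known components: ΣF_x = -216 N, ΣF_y = 145.1 N.
For equilibrium the remaining force must supply (−ΣF_x, −ΣF_y) = (216, -145.1) N.
Magnitude = √((216)² + (-145.1)²) = 260.3 N; direction = atan2(-145.1, 216) = 326.1°.

F ≈ 260 N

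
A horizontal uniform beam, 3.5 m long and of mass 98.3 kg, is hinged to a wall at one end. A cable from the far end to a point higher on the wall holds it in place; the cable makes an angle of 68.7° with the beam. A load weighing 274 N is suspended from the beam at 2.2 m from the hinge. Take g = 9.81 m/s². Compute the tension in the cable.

T ≈ 702 N

Take torques about the hinge: T sin 68.7° · 3.5 = 98.3×9.81×1.75 + 274×2.2 = 2290.4 N·m.
So T = 2290.4 / (0.9317 × 3.5) = 702.37 N.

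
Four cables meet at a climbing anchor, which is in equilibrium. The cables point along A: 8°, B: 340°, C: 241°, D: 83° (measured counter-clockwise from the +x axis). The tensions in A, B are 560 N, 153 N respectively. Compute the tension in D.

T_D ≈ 1600 N

Resolve: ΣF_x = 560 cos 8° + 153 cos 340° + T_C cos 241° + T_D cos 83° = 0.
        ΣF_y = 560 sin 8° + 153 sin 340° + T_C sin 241° + T_D sin 83° = 0.
The known terms sum to (698.3, 25.61) N, so -0.4848 T_C + 0.1219 T_D = -698.3 and -0.8746 T_C + 0.9925 T_D = -25.61.
Solving simultaneously: T_C = 1842 N, T_D = 1597 N.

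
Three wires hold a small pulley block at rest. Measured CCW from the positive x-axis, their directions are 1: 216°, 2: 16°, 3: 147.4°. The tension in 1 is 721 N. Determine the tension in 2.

T_2 ≈ 895 N

Resolve: ΣF_x = 721 cos 216° + T_2 cos 16° + T_3 cos 147.4° = 0.
        ΣF_y = 721 sin 216° + T_2 sin 16° + T_3 sin 147.4° = 0.
The known terms sum to (-583.3, -423.8) N, so 0.9613 T_2 − 0.8425 T_3 = 583.3 and 0.2756 T_2 + 0.5388 T_3 = 423.8.
Solving simultaneously: T_2 = 894.9 N, T_3 = 328.7 N.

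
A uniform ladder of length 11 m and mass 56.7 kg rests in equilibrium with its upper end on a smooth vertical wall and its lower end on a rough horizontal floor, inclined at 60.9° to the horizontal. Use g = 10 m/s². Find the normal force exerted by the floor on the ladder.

ΣF_y = 0: N_floor = 56.7×10 = 567 N.

N_floor ≈ 567 N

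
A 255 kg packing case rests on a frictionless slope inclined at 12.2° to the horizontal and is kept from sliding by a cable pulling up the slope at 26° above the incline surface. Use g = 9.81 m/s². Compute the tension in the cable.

T ≈ 588 N

Take axes along and perpendicular to the incline. Weight components: W sin 12.2° = 528.6 N down-slope, W cos 12.2° = 2445 N into the surface.
Along incline: T cos 26° = W sin 12.2° → T = 588.2 N.
Perpendicular: N = W cos 12.2° − T sin 26° = 2187 N.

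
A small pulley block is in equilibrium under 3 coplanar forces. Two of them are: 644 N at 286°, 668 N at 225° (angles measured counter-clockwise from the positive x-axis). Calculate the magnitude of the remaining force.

F ≈ 1130 N

Sum the known components: ΣF_x = -294.8 N, ΣF_y = -1091 N.
For equilibrium the remaining force must supply (−ΣF_x, −ΣF_y) = (294.8, 1091) N.
Magnitude = √((294.8)² + (1091)²) = 1131 N; direction = atan2(1091, 294.8) = 74.9°.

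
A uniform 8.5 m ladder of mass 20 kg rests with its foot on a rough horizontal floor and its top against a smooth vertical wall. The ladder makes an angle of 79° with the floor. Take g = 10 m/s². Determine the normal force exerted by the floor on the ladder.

ΣF_y = 0: N_floor = 20×10 = 200 N.

N_floor ≈ 200 N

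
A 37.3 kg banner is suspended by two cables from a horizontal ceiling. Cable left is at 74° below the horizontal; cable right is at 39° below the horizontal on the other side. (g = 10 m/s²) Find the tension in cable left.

Weight W = 37.3 × 10 = 373 N acts straight down.
Horizontal: T_left cos 74° = T_right cos 39°  →  T_right = 0.3547 T_left.
Vertical: T_left sin 74° + T_right sin 39° = 373.
Substituting the horizontal relation into the vertical equation gives 1.184 T_left = 373, so T_left = 314.9 N.

T_left ≈ 315 N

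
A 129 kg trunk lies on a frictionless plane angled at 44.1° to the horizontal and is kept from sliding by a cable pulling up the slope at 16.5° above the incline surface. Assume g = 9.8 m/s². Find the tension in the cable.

T ≈ 918 N

Take axes along and perpendicular to the incline. Weight components: W sin 44.1° = 879.8 N down-slope, W cos 44.1° = 907.9 N into the surface.
Along incline: T cos 16.5° = W sin 44.1° → T = 917.6 N.
Perpendicular: N = W cos 44.1° − T sin 16.5° = 647.3 N.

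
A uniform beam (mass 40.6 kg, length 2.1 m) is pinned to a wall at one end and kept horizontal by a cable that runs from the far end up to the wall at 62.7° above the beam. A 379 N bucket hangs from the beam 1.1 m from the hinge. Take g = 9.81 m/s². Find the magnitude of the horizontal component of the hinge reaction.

H_x ≈ 205 N

Take torques about the hinge: T sin 62.7° · 2.1 = 40.6×9.81×1.05 + 379×1.1 = 835.1 N·m.
So T = 835.1 / (0.8886 × 2.1) = 447.51 N.
ΣF_x = 0: H_x = T cos 62.7° = 205.25 N.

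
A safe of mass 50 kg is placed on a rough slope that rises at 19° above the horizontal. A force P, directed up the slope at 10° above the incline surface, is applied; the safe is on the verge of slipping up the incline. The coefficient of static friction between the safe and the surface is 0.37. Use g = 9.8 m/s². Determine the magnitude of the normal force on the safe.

On the verge of sliding up the incline, friction equals μN and acts down the slope.
Perpendicular: N + P sin 10° = W cos 19° = 463.3 N.
Along incline: P cos 10° = W sin 19° + μN  with W sin 19° = 159.5 N.
Solving the pair for P and N: P = 315.5 N, N = 408.5 N (and f = μN = 151.2 N).

N ≈ 409 N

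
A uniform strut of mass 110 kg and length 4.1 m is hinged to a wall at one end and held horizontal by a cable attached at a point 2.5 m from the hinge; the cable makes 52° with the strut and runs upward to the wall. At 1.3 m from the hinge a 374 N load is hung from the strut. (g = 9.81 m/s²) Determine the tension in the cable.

Take torques about the hinge: T sin 52° · 2.5 = 110×9.81×2.05 + 374×1.3 = 2698.4 N·m.
So T = 2698.4 / (0.7880 × 2.5) = 1369.7 N.

T ≈ 1370 N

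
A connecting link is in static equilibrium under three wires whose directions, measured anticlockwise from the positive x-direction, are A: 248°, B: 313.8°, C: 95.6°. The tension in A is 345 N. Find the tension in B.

Resolve: ΣF_x = 345 cos 248° + T_B cos 313.8° + T_C cos 95.6° = 0.
        ΣF_y = 345 sin 248° + T_B sin 313.8° + T_C sin 95.6° = 0.
The known terms sum to (-129.2, -319.9) N, so 0.6921 T_B − 0.0976 T_C = 129.2 and -0.7218 T_B + 0.9952 T_C = 319.9.
Solving simultaneously: T_B = 258.5 N, T_C = 508.9 N.

T_B ≈ 258 N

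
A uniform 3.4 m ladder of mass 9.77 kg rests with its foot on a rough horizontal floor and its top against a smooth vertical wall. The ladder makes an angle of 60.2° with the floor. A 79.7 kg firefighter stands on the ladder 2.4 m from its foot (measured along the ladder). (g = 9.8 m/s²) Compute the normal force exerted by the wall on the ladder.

N_wall ≈ 343 N

Torques about the foot: N_wall · 3.4 sin 60.2° = 9.77×9.8×1.7 cos 60.2° + 79.7×9.8×2.4 cos 60.2° → N_wall = 343.17 N.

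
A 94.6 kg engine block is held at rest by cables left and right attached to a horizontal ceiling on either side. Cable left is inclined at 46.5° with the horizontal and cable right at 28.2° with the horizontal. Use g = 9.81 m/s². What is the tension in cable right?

Weight W = 94.6 × 9.81 = 928 N acts straight down.
Horizontal: T_left cos 46.5° = T_right cos 28.2°  →  T_left = 1.28 T_right.
Vertical: T_left sin 46.5° + T_right sin 28.2° = 928.
Substituting the horizontal relation into the vertical equation gives 1.401 T_right = 928, so T_right = 662.3 N.

T_right ≈ 662 N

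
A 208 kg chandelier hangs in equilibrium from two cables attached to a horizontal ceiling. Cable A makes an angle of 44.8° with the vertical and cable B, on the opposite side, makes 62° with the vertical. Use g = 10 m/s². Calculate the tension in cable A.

Angles from the horizontal: cable A is 90° − 44.8° = 45.2°, cable B is 90° − 62° = 28°.
Weight W = 208 × 10 = 2080 N acts straight down.
Horizontal: T_A cos 45.2° = T_B cos 28°  →  T_B = 0.798 T_A.
Vertical: T_A sin 45.2° + T_B sin 28° = 2080.
Substituting the horizontal relation into the vertical equation gives 1.084 T_A = 2080, so T_A = 1918 N.

T_A ≈ 1920 N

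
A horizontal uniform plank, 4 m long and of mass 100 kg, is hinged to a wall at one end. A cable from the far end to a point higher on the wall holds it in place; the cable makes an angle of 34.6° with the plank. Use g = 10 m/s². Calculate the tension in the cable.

Take torques about the hinge: T sin 34.6° · 4 = 100×10×2 = 2000 N·m.
So T = 2000 / (0.5678 × 4) = 880.52 N.

T ≈ 881 N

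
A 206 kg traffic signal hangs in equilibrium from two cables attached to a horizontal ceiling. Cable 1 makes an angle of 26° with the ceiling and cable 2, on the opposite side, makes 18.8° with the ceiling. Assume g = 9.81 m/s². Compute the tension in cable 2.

T_2 ≈ 2580 N

Weight W = 206 × 9.81 = 2021 N acts straight down.
Horizontal: T_1 cos 26° = T_2 cos 18.8°  →  T_1 = 1.053 T_2.
Vertical: T_1 sin 26° + T_2 sin 18.8° = 2021.
Substituting the horizontal relation into the vertical equation gives 0.784 T_2 = 2021, so T_2 = 2578 N.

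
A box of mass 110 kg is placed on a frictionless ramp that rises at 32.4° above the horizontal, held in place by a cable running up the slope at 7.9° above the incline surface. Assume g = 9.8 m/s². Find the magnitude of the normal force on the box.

N ≈ 830 N

Take axes along and perpendicular to the incline. Weight components: W sin 32.4° = 577.6 N down-slope, W cos 32.4° = 910.2 N into the surface.
Along incline: T cos 7.9° = W sin 32.4° → T = 583.2 N.
Perpendicular: N = W cos 32.4° − T sin 7.9° = 830 N.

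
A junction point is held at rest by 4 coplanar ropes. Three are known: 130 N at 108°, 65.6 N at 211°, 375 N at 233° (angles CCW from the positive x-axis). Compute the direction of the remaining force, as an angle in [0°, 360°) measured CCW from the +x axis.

Sum the known components: ΣF_x = -322.1 N, ΣF_y = -209.6 N.
For equilibrium the remaining force must supply (−ΣF_x, −ΣF_y) = (322.1, 209.6) N.
Magnitude = √((322.1)² + (209.6)²) = 384.3 N; direction = atan2(209.6, 322.1) = 33.1°.

θ ≈ 33.1°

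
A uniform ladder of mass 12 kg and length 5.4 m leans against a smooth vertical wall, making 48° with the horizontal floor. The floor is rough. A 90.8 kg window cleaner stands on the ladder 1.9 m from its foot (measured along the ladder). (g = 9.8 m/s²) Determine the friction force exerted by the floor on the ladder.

Torques about the foot: N_wall · 5.4 sin 48° = 12×9.8×2.7 cos 48° + 90.8×9.8×1.9 cos 48° → N_wall = 334.85 N.
ΣF_x = 0: f_floor = N_wall = 334.85 N.

f ≈ 335 N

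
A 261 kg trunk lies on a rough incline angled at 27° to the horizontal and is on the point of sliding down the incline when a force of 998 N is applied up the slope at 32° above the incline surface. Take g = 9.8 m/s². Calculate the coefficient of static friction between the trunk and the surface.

On the verge of sliding down the incline, friction is at its maximum μN and acts up the slope.
Perpendicular to incline: N = W cos 27° − P sin 32° = 2279 − 528.9 = 1750 N.
Along incline: P cos 32° + μN = W sin 27° → μ = (W sin 27° − P cos 32°) / N = 0.1799.

μ ≈ 0.180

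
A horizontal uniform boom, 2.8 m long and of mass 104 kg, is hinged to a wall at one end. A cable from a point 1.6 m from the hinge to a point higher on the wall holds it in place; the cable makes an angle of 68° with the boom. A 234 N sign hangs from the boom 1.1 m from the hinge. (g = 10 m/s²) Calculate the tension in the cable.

Take torques about the hinge: T sin 68° · 1.6 = 104×10×1.4 + 234×1.1 = 1713.4 N·m.
So T = 1713.4 / (0.9272 × 1.6) = 1155 N.

T ≈ 1150 N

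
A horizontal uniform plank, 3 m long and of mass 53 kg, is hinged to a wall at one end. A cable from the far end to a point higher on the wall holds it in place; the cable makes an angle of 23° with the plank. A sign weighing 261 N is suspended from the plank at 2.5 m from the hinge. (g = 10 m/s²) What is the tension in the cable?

T ≈ 1230 N

Take torques about the hinge: T sin 23° · 3 = 53×10×1.5 + 261×2.5 = 1447.5 N·m.
So T = 1447.5 / (0.3907 × 3) = 1234.9 N.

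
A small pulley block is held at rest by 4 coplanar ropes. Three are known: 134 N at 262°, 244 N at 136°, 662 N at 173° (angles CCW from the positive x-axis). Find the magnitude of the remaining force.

Sum the known components: ΣF_x = -851.2 N, ΣF_y = 117.5 N.
For equilibrium the remaining force must supply (−ΣF_x, −ΣF_y) = (851.2, -117.5) N.
Magnitude = √((851.2)² + (-117.5)²) = 859.3 N; direction = atan2(-117.5, 851.2) = 352.1°.

F ≈ 859 N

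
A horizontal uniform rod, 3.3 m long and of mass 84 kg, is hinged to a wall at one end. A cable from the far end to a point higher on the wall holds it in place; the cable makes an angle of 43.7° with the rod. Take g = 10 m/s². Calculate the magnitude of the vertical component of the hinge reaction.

|H_y| ≈ 420 N

Take torques about the hinge: T sin 43.7° · 3.3 = 84×10×1.65 = 1386 N·m.
So T = 1386 / (0.6909 × 3.3) = 607.92 N.
ΣF_y = 0: H_y = (84×10) − T sin 43.7° = 840 − 420 = 420 N.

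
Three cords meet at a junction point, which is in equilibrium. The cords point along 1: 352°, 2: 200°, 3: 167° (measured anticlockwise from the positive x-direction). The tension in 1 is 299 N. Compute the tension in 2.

T_2 ≈ 47.8 N

Resolve: ΣF_x = 299 cos 352° + T_2 cos 200° + T_3 cos 167° = 0.
        ΣF_y = 299 sin 352° + T_2 sin 200° + T_3 sin 167° = 0.
The known terms sum to (296.1, -41.61) N, so -0.9397 T_2 − 0.9744 T_3 = -296.1 and -0.3420 T_2 + 0.2250 T_3 = 41.61.
Solving simultaneously: T_2 = 47.85 N, T_3 = 257.7 N.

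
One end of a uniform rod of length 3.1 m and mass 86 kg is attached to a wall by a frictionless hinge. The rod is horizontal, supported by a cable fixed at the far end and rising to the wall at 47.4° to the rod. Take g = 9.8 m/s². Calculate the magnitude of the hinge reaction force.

|H| ≈ 572 N

Take torques about the hinge: T sin 47.4° · 3.1 = 86×9.8×1.55 = 1306.3 N·m.
So T = 1306.3 / (0.7361 × 3.1) = 572.48 N.
ΣF_x = 0: H_x = T cos 47.4° = 387.5 N.
ΣF_y = 0: H_y = (86×9.8) − T sin 47.4° = 842.8 − 421.4 = 421.4 N.
|H| = √(H_x² + H_y²) = √((387.5)² + (421.4)²) = 572.48 N.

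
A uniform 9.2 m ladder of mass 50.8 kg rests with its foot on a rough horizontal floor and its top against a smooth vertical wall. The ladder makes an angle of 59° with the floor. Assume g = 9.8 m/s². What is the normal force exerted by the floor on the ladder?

N_floor ≈ 498 N

ΣF_y = 0: N_floor = 50.8×9.8 = 497.84 N.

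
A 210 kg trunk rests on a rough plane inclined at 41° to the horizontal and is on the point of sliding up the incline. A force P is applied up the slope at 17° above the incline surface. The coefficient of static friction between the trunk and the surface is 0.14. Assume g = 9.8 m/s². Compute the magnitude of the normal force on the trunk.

On the verge of sliding up the incline, friction equals μN and acts down the slope.
Perpendicular: N + P sin 17° = W cos 41° = 1553 N.
Along incline: P cos 17° = W sin 41° + μN  with W sin 41° = 1350 N.
Solving the pair for P and N: P = 1572 N, N = 1094 N (and f = μN = 153.1 N).

N ≈ 1090 N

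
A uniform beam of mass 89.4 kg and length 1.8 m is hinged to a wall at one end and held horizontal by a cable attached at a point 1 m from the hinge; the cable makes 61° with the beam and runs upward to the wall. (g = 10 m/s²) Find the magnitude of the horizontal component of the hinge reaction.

H_x ≈ 446 N

Take torques about the hinge: T sin 61° · 1 = 89.4×10×0.9 = 804.6 N·m.
So T = 804.6 / (0.8746 × 1) = 919.94 N.
ΣF_x = 0: H_x = T cos 61° = 446 N.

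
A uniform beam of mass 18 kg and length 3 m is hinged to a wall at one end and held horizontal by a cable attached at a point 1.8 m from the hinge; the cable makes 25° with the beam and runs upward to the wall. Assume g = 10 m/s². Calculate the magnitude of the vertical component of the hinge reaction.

Take torques about the hinge: T sin 25° · 1.8 = 18×10×1.5 = 270 N·m.
So T = 270 / (0.4226 × 1.8) = 354.93 N.
ΣF_y = 0: H_y = (18×10) − T sin 25° = 180 − 150 = 30 N.

|H_y| ≈ 30 N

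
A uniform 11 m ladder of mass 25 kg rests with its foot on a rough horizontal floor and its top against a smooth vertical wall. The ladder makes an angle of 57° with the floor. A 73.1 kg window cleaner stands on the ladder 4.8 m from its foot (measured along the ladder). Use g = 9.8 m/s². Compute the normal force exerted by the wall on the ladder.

Torques about the foot: N_wall · 11 sin 57° = 25×9.8×5.5 cos 57° + 73.1×9.8×4.8 cos 57° → N_wall = 282.56 N.

N_wall ≈ 283 N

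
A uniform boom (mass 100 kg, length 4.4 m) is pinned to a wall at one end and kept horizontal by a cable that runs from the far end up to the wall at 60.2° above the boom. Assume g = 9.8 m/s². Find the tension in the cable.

T ≈ 565 N

Take torques about the hinge: T sin 60.2° · 4.4 = 100×9.8×2.2 = 2156 N·m.
So T = 2156 / (0.8678 × 4.4) = 564.67 N.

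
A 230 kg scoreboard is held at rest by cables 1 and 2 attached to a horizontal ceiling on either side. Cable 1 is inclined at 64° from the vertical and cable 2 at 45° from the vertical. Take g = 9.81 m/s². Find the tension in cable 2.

Angles from the horizontal: cable 1 is 90° − 64° = 26°, cable 2 is 90° − 45° = 45°.
Weight W = 230 × 9.81 = 2256 N acts straight down.
Horizontal: T_1 cos 26° = T_2 cos 45°  →  T_1 = 0.7867 T_2.
Vertical: T_1 sin 26° + T_2 sin 45° = 2256.
Substituting the horizontal relation into the vertical equation gives 1.052 T_2 = 2256, so T_2 = 2145 N.

T_2 ≈ 2140 N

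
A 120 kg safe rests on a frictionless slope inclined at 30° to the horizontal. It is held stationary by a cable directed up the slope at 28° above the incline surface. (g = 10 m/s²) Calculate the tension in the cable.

Take axes along and perpendicular to the incline. Weight components: W sin 30° = 600 N down-slope, W cos 30° = 1039 N into the surface.
Along incline: T cos 28° = W sin 30° → T = 679.5 N.
Perpendicular: N = W cos 30° − T sin 28° = 720.2 N.

T ≈ 680 N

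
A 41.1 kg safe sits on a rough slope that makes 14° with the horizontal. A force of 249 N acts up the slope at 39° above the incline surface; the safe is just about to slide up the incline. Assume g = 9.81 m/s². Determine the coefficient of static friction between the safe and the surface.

μ ≈ 0.409

On the verge of sliding up the incline, friction is at its maximum μN and acts down the slope.
Perpendicular to incline: N = W cos 14° − P sin 39° = 391.2 − 156.7 = 234.5 N.
Along incline: P cos 39° − μN = W sin 14° → μ = −(W sin 14° − P cos 39°) / N = 0.4092.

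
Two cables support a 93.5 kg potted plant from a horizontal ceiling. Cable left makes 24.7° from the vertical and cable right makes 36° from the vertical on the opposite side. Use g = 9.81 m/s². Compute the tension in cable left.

T_left ≈ 618 N

Angles from the horizontal: cable left is 90° − 24.7° = 65.3°, cable right is 90° − 36° = 54°.
Weight W = 93.5 × 9.81 = 917.2 N acts straight down.
Horizontal: T_left cos 65.3° = T_right cos 54°  →  T_right = 0.7109 T_left.
Vertical: T_left sin 65.3° + T_right sin 54° = 917.2.
Substituting the horizontal relation into the vertical equation gives 1.484 T_left = 917.2, so T_left = 618.2 N.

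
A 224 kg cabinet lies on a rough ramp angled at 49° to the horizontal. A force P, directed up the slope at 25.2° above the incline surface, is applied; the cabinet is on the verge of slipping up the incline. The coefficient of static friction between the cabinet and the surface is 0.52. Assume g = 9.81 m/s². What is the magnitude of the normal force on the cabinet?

On the verge of sliding up the incline, friction equals μN and acts down the slope.
Perpendicular: N + P sin 25.2° = W cos 49° = 1442 N.
Along incline: P cos 25.2° = W sin 49° + μN  with W sin 49° = 1658 N.
Solving the pair for P and N: P = 2138 N, N = 531.3 N (and f = μN = 276.3 N).

N ≈ 531 N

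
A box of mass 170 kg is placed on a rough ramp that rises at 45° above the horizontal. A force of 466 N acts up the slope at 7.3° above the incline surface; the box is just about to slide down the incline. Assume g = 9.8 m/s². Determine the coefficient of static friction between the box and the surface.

μ ≈ 0.640

On the verge of sliding down the incline, friction is at its maximum μN and acts up the slope.
Perpendicular to incline: N = W cos 45° − P sin 7.3° = 1178 − 59.21 = 1119 N.
Along incline: P cos 7.3° + μN = W sin 45° → μ = (W sin 45° − P cos 7.3°) / N = 0.6398.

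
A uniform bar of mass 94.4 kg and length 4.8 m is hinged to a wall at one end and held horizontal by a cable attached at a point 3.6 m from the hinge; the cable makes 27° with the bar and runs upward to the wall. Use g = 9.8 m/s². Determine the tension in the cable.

T ≈ 1360 N

Take torques about the hinge: T sin 27° · 3.6 = 94.4×9.8×2.4 = 2220.3 N·m.
So T = 2220.3 / (0.4540 × 3.6) = 1358.5 N.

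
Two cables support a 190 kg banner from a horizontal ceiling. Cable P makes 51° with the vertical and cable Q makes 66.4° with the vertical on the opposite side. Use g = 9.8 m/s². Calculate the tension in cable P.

Angles from the horizontal: cable P is 90° − 51° = 39°, cable Q is 90° − 66.4° = 23.6°.
Weight W = 190 × 9.8 = 1862 N acts straight down.
Horizontal: T_P cos 39° = T_Q cos 23.6°  →  T_Q = 0.8481 T_P.
Vertical: T_P sin 39° + T_Q sin 23.6° = 1862.
Substituting the horizontal relation into the vertical equation gives 0.9688 T_P = 1862, so T_P = 1922 N.

T_P ≈ 1920 N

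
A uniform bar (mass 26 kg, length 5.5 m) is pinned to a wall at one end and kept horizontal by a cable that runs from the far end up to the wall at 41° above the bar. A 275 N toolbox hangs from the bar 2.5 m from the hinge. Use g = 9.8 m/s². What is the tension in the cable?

Take torques about the hinge: T sin 41° · 5.5 = 26×9.8×2.75 + 275×2.5 = 1388.2 N·m.
So T = 1388.2 / (0.6561 × 5.5) = 384.72 N.

T ≈ 385 N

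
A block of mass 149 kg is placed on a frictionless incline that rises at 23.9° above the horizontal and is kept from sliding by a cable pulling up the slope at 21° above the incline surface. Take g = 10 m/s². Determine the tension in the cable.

Take axes along and perpendicular to the incline. Weight components: W sin 23.9° = 603.7 N down-slope, W cos 23.9° = 1362 N into the surface.
Along incline: T cos 21° = W sin 23.9° → T = 646.6 N.
Perpendicular: N = W cos 23.9° − T sin 21° = 1131 N.

T ≈ 647 N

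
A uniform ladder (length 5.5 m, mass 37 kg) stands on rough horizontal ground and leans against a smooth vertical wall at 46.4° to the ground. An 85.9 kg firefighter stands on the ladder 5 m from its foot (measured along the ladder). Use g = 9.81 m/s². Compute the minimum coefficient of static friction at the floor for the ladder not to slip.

ΣF_y = 0: N_floor = 37×9.81 + 85.9×9.81 = 1205.6 N.
Torques about the foot: N_wall · 5.5 sin 46.4° = 37×9.81×2.75 cos 46.4° + 85.9×9.81×5 cos 46.4° → N_wall = 902.35 N.
ΣF_x = 0: f_floor = N_wall = 902.35 N.
μ_min = f_floor / N_floor = 902.35 / 1205.6 = 0.7484.

μ_min ≈ 0.748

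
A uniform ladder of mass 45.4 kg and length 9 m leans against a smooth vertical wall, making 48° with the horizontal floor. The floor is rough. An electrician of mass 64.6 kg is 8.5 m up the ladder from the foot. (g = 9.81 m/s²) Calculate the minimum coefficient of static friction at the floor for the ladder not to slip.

ΣF_y = 0: N_floor = 45.4×9.81 + 64.6×9.81 = 1079.1 N.
Torques about the foot: N_wall · 9 sin 48° = 45.4×9.81×4.5 cos 48° + 64.6×9.81×8.5 cos 48° → N_wall = 739.42 N.
ΣF_x = 0: f_floor = N_wall = 739.42 N.
μ_min = f_floor / N_floor = 739.42 / 1079.1 = 0.6852.

μ_min ≈ 0.685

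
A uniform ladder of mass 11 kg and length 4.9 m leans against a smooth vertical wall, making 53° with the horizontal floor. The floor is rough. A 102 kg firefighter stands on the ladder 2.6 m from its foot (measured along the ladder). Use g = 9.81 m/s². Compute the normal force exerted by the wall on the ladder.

Torques about the foot: N_wall · 4.9 sin 53° = 11×9.81×2.45 cos 53° + 102×9.81×2.6 cos 53° → N_wall = 440.75 N.

N_wall ≈ 441 N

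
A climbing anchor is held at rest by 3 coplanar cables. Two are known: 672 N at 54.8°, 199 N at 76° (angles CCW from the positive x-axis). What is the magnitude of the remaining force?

F ≈ 861 N

Sum the known components: ΣF_x = 435.5 N, ΣF_y = 742.2 N.
For equilibrium the remaining force must supply (−ΣF_x, −ΣF_y) = (-435.5, -742.2) N.
Magnitude = √((-435.5)² + (-742.2)²) = 860.5 N; direction = atan2(-742.2, -435.5) = 239.6°.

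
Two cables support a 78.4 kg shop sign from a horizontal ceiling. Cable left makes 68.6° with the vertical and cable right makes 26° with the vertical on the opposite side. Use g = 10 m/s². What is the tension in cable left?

T_left ≈ 345 N

Angles from the horizontal: cable left is 90° − 68.6° = 21.4°, cable right is 90° − 26° = 64°.
Weight W = 78.4 × 10 = 784 N acts straight down.
Horizontal: T_left cos 21.4° = T_right cos 64°  →  T_right = 2.124 T_left.
Vertical: T_left sin 21.4° + T_right sin 64° = 784.
Substituting the horizontal relation into the vertical equation gives 2.274 T_left = 784, so T_left = 344.8 N.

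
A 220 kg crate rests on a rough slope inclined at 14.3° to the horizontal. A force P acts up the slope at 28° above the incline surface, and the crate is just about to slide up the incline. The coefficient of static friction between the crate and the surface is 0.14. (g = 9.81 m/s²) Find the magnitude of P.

On the verge of sliding up the incline, friction equals μN and acts down the slope.
Perpendicular: N + P sin 28° = W cos 14.3° = 2091 N.
Along incline: P cos 28° = W sin 14.3° + μN  with W sin 14.3° = 533.1 N.
Solving the pair for P and N: P = 870.5 N, N = 1683 N (and f = μN = 235.6 N).

P ≈ 871 N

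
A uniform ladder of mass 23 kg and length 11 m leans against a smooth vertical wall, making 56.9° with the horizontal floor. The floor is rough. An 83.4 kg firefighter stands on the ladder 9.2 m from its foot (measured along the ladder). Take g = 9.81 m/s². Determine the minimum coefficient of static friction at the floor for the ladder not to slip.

μ_min ≈ 0.498

ΣF_y = 0: N_floor = 23×9.81 + 83.4×9.81 = 1043.8 N.
Torques about the foot: N_wall · 11 sin 56.9° = 23×9.81×5.5 cos 56.9° + 83.4×9.81×9.2 cos 56.9° → N_wall = 519.62 N.
ΣF_x = 0: f_floor = N_wall = 519.62 N.
μ_min = f_floor / N_floor = 519.62 / 1043.8 = 0.4978.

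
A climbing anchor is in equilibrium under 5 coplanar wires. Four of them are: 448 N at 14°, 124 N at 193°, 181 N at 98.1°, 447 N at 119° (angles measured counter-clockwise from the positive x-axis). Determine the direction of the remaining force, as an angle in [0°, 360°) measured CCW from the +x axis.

θ ≈ 264°

Sum the known components: ΣF_x = 71.66 N, ΣF_y = 650.6 N.
For equilibrium the remaining force must supply (−ΣF_x, −ΣF_y) = (-71.66, -650.6) N.
Magnitude = √((-71.66)² + (-650.6)²) = 654.6 N; direction = atan2(-650.6, -71.66) = 263.7°.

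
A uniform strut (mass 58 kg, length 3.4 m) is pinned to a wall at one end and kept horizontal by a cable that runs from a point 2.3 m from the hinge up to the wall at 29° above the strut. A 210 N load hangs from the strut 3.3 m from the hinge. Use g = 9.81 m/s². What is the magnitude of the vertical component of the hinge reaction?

|H_y| ≈ 57.1 N

Take torques about the hinge: T sin 29° · 2.3 = 58×9.81×1.7 + 210×3.3 = 1660.3 N·m.
So T = 1660.3 / (0.4848 × 2.3) = 1488.9 N.
ΣF_y = 0: H_y = (58×9.81 + 210) − T sin 29° = 778.98 − 721.85 = 57.125 N.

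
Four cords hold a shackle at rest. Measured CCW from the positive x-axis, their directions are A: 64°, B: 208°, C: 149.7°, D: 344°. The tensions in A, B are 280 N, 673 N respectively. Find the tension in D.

T_D ≈ 1190 N

Resolve: ΣF_x = 280 cos 64° + 673 cos 208° + T_C cos 149.7° + T_D cos 344° = 0.
        ΣF_y = 280 sin 64° + 673 sin 208° + T_C sin 149.7° + T_D sin 344° = 0.
The known terms sum to (-471.5, -64.29) N, so -0.8634 T_C + 0.9613 T_D = 471.5 and 0.5045 T_C − 0.2756 T_D = 64.29.
Solving simultaneously: T_C = 776.4 N, T_D = 1188 N.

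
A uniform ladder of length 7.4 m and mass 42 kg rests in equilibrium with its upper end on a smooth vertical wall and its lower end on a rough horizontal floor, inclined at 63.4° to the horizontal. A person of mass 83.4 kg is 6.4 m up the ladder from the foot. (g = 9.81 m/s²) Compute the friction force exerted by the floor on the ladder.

f ≈ 457 N

Torques about the foot: N_wall · 7.4 sin 63.4° = 42×9.81×3.7 cos 63.4° + 83.4×9.81×6.4 cos 63.4° → N_wall = 457.5 N.
ΣF_x = 0: f_floor = N_wall = 457.5 N.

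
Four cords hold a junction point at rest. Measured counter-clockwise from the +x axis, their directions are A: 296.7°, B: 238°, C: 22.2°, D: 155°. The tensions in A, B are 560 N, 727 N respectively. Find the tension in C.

T_C ≈ 1460 N

Resolve: ΣF_x = 560 cos 296.7° + 727 cos 238° + T_C cos 22.2° + T_D cos 155° = 0.
        ΣF_y = 560 sin 296.7° + 727 sin 238° + T_C sin 22.2° + T_D sin 155° = 0.
The known terms sum to (-133.6, -1117) N, so 0.9259 T_C − 0.9063 T_D = 133.6 and 0.3778 T_C + 0.4226 T_D = 1117.
Solving simultaneously: T_C = 1456 N, T_D = 1340 N.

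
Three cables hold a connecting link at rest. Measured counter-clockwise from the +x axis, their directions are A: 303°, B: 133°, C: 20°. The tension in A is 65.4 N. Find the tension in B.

T_B ≈ 69.2 N

Resolve: ΣF_x = 65.4 cos 303° + T_B cos 133° + T_C cos 20° = 0.
        ΣF_y = 65.4 sin 303° + T_B sin 133° + T_C sin 20° = 0.
The known terms sum to (35.62, -54.85) N, so -0.6820 T_B + 0.9397 T_C = -35.62 and 0.7314 T_B + 0.3420 T_C = 54.85.
Solving simultaneously: T_B = 69.23 N, T_C = 12.34 N.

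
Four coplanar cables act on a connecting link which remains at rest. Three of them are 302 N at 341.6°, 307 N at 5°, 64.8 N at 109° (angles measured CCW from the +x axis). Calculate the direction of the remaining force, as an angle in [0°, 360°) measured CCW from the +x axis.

θ ≈ 179°

Sum the known components: ΣF_x = 571.3 N, ΣF_y = -7.3 N.
For equilibrium the remaining force must supply (−ΣF_x, −ΣF_y) = (-571.3, 7.3) N.
Magnitude = √((-571.3)² + (7.3)²) = 571.3 N; direction = atan2(7.3, -571.3) = 179.3°.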